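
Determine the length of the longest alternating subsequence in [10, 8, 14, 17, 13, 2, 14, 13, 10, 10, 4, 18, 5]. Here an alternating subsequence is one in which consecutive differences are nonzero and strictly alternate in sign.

Track the best alternating length ending on an up-step vs a down-step at each position: up/down = 1/1, 1/2, 3/1, 3/1, 3/4, 1/4, 5/4, 5/6, 5/6, 5/6, 5/6, 7/1, 7/8.
The maximum over both is 8; one such subsequence is 10, 8, 14, 13, 14, 13, 18, 5.

8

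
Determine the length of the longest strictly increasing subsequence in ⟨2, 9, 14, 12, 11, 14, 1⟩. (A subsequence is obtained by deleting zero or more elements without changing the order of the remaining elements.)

One longest increasing subsequence is 2, 9, 12, 14 (positions 1,2,4,6), of length 4; no longer one exists.

4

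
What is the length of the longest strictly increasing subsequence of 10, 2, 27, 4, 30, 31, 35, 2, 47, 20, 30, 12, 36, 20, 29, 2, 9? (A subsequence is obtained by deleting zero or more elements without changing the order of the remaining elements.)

Let dp[i] be the longest increasing subsequence ending at position i. Then dp = [1, 1, 2, 2, 3, 4, 5, 1, 6, 3, 4, 3, 6, 4, 5, 1, 3].
The maximum is 6; one witness is 10, 27, 30, 31, 35, 47 at positions 1,3,5,6,7,9.

6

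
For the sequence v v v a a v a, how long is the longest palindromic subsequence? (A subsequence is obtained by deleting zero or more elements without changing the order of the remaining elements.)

4

One longest palindromic subsequence is vaav (positions 3,4,5,6); it reads the same forward and backward, and the interval DP gives dp[1][7] = 4.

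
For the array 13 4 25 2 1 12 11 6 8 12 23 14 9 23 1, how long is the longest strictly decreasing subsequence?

Let dp[i] be the longest decreasing subsequence ending at position i. Then dp = [1, 2, 1, 3, 4, 2, 3, 4, 4, 2, 2, 3, 4, 2, 5].
The maximum is 5; one witness is 13, 12, 11, 6, 1 at positions 1,6,7,8,15.

5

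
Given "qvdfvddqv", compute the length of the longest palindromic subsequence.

5

One longest palindromic subsequence is vdddv (positions 2,3,6,7,9); it reads the same forward and backward, and the interval DP gives dp[1][9] = 5.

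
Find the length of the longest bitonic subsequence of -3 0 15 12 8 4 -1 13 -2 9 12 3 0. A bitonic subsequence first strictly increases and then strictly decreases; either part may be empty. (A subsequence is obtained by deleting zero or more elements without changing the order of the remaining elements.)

Let inc[i] be the LIS ending at i and dec[i] the longest strictly decreasing subsequence starting at i. inc = [1, 2, 3, 3, 3, 3, 2, 4, 2, 4, 5, 3, 3], dec = [1, 3, 6, 5, 4, 3, 2, 4, 1, 3, 3, 2, 1].
max_i inc[i]+dec[i]−1 = 8, with one witness -3, 0, 15, 12, 8, 4, 3, 0.

8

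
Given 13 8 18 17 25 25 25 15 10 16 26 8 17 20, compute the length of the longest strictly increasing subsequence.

Scanning left to right, the best length ending at each element is: 13→1, 8→1, 18→2, 17→2, 25→3, 25→3, 25→3, 15→2, 10→2, 16→3, 26→4, 8→1, 17→4, 20→5.
So the longest increasing subsequence has length 5, e.g. 13, 15, 16, 17, 20.

5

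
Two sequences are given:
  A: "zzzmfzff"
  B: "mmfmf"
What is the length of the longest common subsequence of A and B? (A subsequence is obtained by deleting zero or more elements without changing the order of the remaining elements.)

A longest common subsequence is mff (length 3); the LCS DP confirms no longer common subsequence exists.

3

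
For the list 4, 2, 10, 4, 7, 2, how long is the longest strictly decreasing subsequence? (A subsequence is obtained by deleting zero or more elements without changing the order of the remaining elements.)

3

One longest decreasing subsequence is 10, 4, 2 (positions 3,4,6), of length 3; no longer one exists.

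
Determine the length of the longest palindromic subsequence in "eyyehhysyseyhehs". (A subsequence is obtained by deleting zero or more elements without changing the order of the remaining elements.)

Using dp[i][j] = 2 + dp[i+1][j−1] if the ends match, else max(dp[i+1][j], dp[i][j−1]):
dp[1][16] = 9. A witness is hhysysyhh at positions 5,6,7,8,9,10,12,13,15.

9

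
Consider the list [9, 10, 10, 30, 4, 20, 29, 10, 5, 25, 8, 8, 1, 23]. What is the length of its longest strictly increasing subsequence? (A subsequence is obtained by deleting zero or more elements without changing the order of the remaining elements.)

4

Scanning left to right, the best length ending at each element is: 9→1, 10→2, 10→2, 30→3, 4→1, 20→3, 29→4, 10→2, 5→2, 25→4, 8→3, 8→3, 1→1, 23→4.
So the longest increasing subsequence has length 4, e.g. 9, 10, 20, 29.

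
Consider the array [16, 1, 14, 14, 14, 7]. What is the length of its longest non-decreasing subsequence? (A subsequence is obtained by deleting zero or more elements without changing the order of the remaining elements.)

4

One longest non-decreasing subsequence is 1, 14, 14, 14 (positions 2,3,4,5), of length 4; no longer one exists.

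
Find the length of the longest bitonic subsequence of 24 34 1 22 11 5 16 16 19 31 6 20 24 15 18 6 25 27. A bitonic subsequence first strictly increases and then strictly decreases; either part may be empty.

8

Let inc[i] be the LIS ending at i and dec[i] the longest strictly decreasing subsequence starting at i. inc = [1, 2, 1, 2, 2, 2, 3, 3, 4, 5, 3, 5, 6, 4, 5, 3, 7, 8], dec = [5, 5, 1, 4, 2, 1, 3, 3, 3, 4, 1, 3, 3, 2, 2, 1, 1, 1].
max_i inc[i]+dec[i]−1 = 8, with one witness 1, 11, 16, 19, 31, 24, 18, 6.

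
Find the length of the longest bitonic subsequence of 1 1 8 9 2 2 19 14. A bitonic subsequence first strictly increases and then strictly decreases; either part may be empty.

5

Let inc[i] be the LIS ending at i and dec[i] the longest strictly decreasing subsequence starting at i. inc = [1, 1, 2, 3, 2, 2, 4, 4], dec = [1, 1, 2, 2, 1, 1, 2, 1].
max_i inc[i]+dec[i]−1 = 5, with one witness 1, 8, 9, 19, 14.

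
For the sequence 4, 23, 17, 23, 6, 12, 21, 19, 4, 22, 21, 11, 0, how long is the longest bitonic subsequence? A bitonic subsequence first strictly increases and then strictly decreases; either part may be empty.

One longest bitonic subsequence is 4, 6, 12, 21, 22, 21, 11, 0 (positions 1,5,6,7,10,11,12,13): it rises to 22 then falls. Length 8 is optimal.

8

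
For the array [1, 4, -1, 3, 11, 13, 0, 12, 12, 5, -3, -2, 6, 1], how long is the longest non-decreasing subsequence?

One longest non-decreasing subsequence is 1, 4, 11, 12, 12 (positions 1,2,5,8,9), of length 5; no longer one exists.

5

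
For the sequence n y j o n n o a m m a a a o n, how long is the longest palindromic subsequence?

One longest palindromic subsequence is noaaaaon (positions 1,4,8,11,12,13,14,15); it reads the same forward and backward, and the interval DP gives dp[1][15] = 8.

8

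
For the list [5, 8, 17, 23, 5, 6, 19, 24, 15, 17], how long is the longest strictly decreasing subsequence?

Let dp[i] be the longest decreasing subsequence ending at position i. Then dp = [1, 1, 1, 1, 2, 2, 2, 1, 3, 3].
The maximum is 3; one witness is 23, 19, 15 at positions 4,7,9.

3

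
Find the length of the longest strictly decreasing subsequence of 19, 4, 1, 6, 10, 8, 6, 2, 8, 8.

Scanning left to right, the best length ending at each element is: 19→1, 4→2, 1→3, 6→2, 10→2, 8→3, 6→4, 2→5, 8→3, 8→3.
So the longest decreasing subsequence has length 5, e.g. 19, 10, 8, 6, 2.

5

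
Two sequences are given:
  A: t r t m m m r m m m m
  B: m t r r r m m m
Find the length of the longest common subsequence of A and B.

Backtracking the LCS table gives one alignment: t (A1,B2) → r (A2,B4) → r (A7,B5) → m (A9,B6) → m (A10,B7) → m (A11,B8).
So the longest common subsequence has length 6.

6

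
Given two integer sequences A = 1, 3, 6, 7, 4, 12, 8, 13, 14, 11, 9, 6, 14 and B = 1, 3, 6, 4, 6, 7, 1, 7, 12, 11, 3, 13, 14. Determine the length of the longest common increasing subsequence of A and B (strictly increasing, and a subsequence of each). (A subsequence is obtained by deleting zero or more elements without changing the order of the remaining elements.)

For each value that appears in both, track the longest common increasing run ending there.
The best achievable length is 7; one witness is 1, 3, 6, 7, 12, 13, 14 (A-positions 1,2,3,4,6,8,9, B-positions 1,2,3,6,9,12,13).

7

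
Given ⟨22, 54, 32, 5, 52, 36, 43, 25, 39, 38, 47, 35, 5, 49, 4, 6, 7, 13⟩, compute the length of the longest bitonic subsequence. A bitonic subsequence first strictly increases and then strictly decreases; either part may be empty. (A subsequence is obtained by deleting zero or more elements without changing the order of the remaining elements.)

9

One longest bitonic subsequence is 22, 54, 52, 43, 39, 38, 35, 5, 4 (positions 1,2,5,7,9,10,12,13,15): it rises to 54 then falls. Length 9 is optimal.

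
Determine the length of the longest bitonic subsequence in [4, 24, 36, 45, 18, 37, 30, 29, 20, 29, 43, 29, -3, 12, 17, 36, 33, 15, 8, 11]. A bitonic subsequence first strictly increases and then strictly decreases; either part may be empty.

Let inc[i] be the LIS ending at i and dec[i] the longest strictly decreasing subsequence starting at i. inc = [1, 2, 3, 4, 2, 4, 3, 3, 3, 4, 5, 4, 1, 2, 3, 5, 5, 3, 2, 3], dec = [2, 5, 7, 8, 4, 7, 6, 5, 4, 4, 5, 4, 1, 2, 3, 4, 3, 2, 1, 1].
max_i inc[i]+dec[i]−1 = 11, with one witness 4, 24, 36, 45, 37, 30, 29, 20, 17, 15, 11.

11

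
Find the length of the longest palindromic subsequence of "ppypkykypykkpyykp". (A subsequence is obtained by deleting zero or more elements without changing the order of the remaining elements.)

One longest palindromic subsequence is pypkkypykkpyp (positions 1,3,4,5,7,8,9,10,11,12,13,15,17); it reads the same forward and backward, and the interval DP gives dp[1][17] = 13.

13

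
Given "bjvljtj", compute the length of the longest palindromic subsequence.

3

Using dp[i][j] = 2 + dp[i+1][j−1] if the ends match, else max(dp[i+1][j], dp[i][j−1]):
dp[1][7] = 3. A witness is jtj at positions 2,6,7.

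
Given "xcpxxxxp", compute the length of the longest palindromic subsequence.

6

One longest palindromic subsequence is pxxxxp (positions 3,4,5,6,7,8); it reads the same forward and backward, and the interval DP gives dp[1][8] = 6.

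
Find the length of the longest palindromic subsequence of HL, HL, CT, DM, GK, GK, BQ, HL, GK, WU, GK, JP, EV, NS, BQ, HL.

7

Using dp[i][j] = 2 + dp[i+1][j−1] if the ends match, else max(dp[i+1][j], dp[i][j−1]):
dp[1][16] = 7. A witness is HL BQ GK WU GK BQ HL at positions 1,7,9,10,11,15,16.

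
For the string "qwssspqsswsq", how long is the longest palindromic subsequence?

9

Using dp[i][j] = 2 + dp[i+1][j−1] if the ends match, else max(dp[i+1][j], dp[i][j−1]):
dp[1][12] = 9. A witness is qsssqsssq at positions 1,3,4,5,7,8,9,11,12.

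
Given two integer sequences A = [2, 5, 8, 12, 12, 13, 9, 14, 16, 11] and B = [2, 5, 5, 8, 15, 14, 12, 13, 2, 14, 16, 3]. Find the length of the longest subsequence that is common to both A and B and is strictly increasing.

For each value that appears in both, track the longest common increasing run ending there.
The best achievable length is 7; one witness is 2, 5, 8, 12, 13, 14, 16 (A-positions 1,2,3,4,6,8,9, B-positions 1,2,4,7,8,10,11).

7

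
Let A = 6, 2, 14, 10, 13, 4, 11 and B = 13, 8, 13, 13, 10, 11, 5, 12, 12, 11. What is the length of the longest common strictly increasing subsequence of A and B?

2

For each value that appears in both, track the longest common increasing run ending there.
The best achievable length is 2; one witness is 10, 11 (A-positions 4,7, B-positions 5,6).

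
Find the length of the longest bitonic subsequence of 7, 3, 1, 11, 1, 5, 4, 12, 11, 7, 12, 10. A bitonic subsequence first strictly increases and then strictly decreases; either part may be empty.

5

One longest bitonic subsequence is 7, 11, 12, 11, 10 (positions 1,4,8,9,12): it rises to 12 then falls. Length 5 is optimal.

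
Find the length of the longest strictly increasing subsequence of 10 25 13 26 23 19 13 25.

4

One longest increasing subsequence is 10, 13, 23, 25 (positions 1,3,5,8), of length 4; no longer one exists.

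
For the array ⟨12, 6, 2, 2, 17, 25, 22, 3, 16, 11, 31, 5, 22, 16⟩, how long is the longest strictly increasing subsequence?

4

Scanning left to right, the best length ending at each element is: 12→1, 6→1, 2→1, 2→1, 17→2, 25→3, 22→3, 3→2, 16→3, 11→3, 31→4, 5→3, 22→4, 16→4.
So the longest increasing subsequence has length 4, e.g. 12, 17, 25, 31.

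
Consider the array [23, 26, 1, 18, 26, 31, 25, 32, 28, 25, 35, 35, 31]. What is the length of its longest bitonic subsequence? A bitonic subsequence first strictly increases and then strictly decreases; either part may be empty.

7

Let inc[i] be the LIS ending at i and dec[i] the longest strictly decreasing subsequence starting at i. inc = [1, 2, 1, 2, 3, 4, 3, 5, 4, 3, 6, 6, 5], dec = [2, 2, 1, 1, 2, 3, 1, 3, 2, 1, 2, 2, 1].
max_i inc[i]+dec[i]−1 = 7, with one witness 1, 18, 26, 31, 32, 28, 25.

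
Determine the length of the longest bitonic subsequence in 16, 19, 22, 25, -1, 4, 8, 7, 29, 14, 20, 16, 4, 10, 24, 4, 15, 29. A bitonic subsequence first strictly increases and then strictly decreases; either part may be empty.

One longest bitonic subsequence is 16, 19, 22, 25, 29, 20, 16, 10, 4 (positions 1,2,3,4,9,11,12,14,16): it rises to 29 then falls. Length 9 is optimal.

9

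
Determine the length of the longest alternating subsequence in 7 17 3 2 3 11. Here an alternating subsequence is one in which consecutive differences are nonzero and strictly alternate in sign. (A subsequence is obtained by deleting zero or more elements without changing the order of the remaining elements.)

4

A longest alternating subsequence is 7, 17, 2, 3 (positions 1,2,4,5); its 3 consecutive differences strictly alternate in sign, and length 4 is optimal.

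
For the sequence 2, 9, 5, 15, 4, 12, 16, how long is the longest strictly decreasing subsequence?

3

One longest decreasing subsequence is 9, 5, 4 (positions 2,3,5), of length 3; no longer one exists.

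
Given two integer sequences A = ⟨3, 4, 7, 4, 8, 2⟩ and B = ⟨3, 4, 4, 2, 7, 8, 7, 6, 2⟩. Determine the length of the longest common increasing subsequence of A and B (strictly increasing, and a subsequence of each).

4

For each value that appears in both, track the longest common increasing run ending there.
The best achievable length is 4; one witness is 3, 4, 7, 8 (A-positions 1,2,3,5, B-positions 1,2,5,6).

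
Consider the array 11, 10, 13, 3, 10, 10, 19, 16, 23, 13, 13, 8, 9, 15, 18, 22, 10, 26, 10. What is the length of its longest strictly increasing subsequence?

One longest increasing subsequence is 3, 10, 13, 15, 18, 22, 26 (positions 4,5,10,14,15,16,18), of length 7; no longer one exists.

7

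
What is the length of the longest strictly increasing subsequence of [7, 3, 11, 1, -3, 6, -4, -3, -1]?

Let dp[i] be the longest increasing subsequence ending at position i. Then dp = [1, 1, 2, 1, 1, 2, 1, 2, 3].
The maximum is 3; one witness is -4, -3, -1 at positions 7,8,9.

3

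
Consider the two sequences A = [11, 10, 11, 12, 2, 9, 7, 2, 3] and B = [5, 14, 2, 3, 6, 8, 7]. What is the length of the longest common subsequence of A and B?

Backtracking the LCS table gives one alignment: 2 (A5,B3) → 7 (A7,B7).
So the longest common subsequence has length 2.

2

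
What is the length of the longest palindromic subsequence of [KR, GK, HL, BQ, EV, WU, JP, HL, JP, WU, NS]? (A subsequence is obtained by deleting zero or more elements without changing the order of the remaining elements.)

One longest palindromic subsequence is WU JP HL JP WU (positions 6,7,8,9,10); it reads the same forward and backward, and the interval DP gives dp[1][11] = 5.

5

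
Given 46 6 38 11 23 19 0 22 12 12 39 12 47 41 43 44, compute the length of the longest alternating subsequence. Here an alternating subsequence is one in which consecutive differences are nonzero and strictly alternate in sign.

13

Track the best alternating length ending on an up-step vs a down-step at each position: up/down = 1/1, 1/2, 3/2, 3/4, 5/4, 5/6, 1/6, 7/6, 7/8, 7/8, 9/2, 7/10, 11/1, 11/12, 13/12, 13/12.
The maximum over both is 13; one such subsequence is 46, 6, 38, 11, 23, 19, 22, 12, 39, 12, 47, 41, 43.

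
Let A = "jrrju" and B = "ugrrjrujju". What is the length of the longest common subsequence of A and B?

4

Backtracking the LCS table gives one alignment: j (A1,B5) → r (A2,B6) → j (A4,B9) → u (A5,B10).
So the longest common subsequence has length 4.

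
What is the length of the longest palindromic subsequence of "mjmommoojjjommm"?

One longest palindromic subsequence is mmmojjjommm (positions 1,3,5,7,9,10,11,12,13,14,15); it reads the same forward and backward, and the interval DP gives dp[1][15] = 11.

11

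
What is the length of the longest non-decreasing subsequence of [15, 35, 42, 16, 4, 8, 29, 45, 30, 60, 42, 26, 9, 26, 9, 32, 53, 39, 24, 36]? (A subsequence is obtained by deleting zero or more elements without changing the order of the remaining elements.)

6

One longest non-decreasing subsequence is 15, 16, 29, 30, 42, 53 (positions 1,4,7,9,11,17), of length 6; no longer one exists.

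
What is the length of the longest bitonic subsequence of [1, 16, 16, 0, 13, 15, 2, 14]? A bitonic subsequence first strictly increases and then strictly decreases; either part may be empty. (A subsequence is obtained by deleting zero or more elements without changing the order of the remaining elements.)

4

Let inc[i] be the LIS ending at i and dec[i] the longest strictly decreasing subsequence starting at i. inc = [1, 2, 2, 1, 2, 3, 2, 3], dec = [2, 3, 3, 1, 2, 2, 1, 1].
max_i inc[i]+dec[i]−1 = 4, with one witness 1, 16, 15, 14.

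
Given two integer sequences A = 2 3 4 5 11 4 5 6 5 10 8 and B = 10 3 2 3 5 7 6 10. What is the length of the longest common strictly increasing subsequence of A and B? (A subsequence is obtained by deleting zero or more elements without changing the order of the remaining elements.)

For each value that appears in both, track the longest common increasing run ending there.
The best achievable length is 5; one witness is 2, 3, 5, 6, 10 (A-positions 1,2,4,8,10, B-positions 3,4,5,7,8).

5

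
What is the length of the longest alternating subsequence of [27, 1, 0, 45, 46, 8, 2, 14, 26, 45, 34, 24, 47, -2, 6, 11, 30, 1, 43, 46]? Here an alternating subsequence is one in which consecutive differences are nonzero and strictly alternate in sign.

11

Track the best alternating length ending on an up-step vs a down-step at each position: up/down = 1/1, 1/2, 1/2, 3/1, 3/1, 3/4, 3/4, 5/4, 5/4, 5/4, 5/6, 5/6, 7/1, 1/8, 9/8, 9/8, 9/8, 9/10, 11/8, 11/8.
The maximum over both is 11; one such subsequence is 27, 1, 45, 8, 45, 34, 47, -2, 6, 1, 43.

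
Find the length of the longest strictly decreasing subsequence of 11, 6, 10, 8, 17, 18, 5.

Scanning left to right, the best length ending at each element is: 11→1, 6→2, 10→2, 8→3, 17→1, 18→1, 5→4.
So the longest decreasing subsequence has length 4, e.g. 11, 10, 8, 5.

4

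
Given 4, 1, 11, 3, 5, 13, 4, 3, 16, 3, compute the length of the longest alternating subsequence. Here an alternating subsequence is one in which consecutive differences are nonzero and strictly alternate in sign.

A longest alternating subsequence is 4, 1, 11, 3, 5, 4, 16, 3 (positions 1,2,3,4,5,7,9,10); its 7 consecutive differences strictly alternate in sign, and length 8 is optimal.

8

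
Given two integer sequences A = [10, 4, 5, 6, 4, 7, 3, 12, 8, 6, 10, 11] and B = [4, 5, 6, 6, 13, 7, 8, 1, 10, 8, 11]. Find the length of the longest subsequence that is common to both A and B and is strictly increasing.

7

For each value that appears in both, track the longest common increasing run ending there.
The best achievable length is 7; one witness is 4, 5, 6, 7, 8, 10, 11 (A-positions 2,3,4,6,9,11,12, B-positions 1,2,3,6,7,9,11).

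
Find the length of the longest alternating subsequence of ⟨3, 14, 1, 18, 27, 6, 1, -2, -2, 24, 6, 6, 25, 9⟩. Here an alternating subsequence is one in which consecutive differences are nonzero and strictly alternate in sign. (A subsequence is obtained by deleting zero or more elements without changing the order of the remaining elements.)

Track the best alternating length ending on an up-step vs a down-step at each position: up/down = 1/1, 2/1, 1/3, 4/1, 4/1, 4/5, 1/5, 1/5, 1/5, 6/5, 6/7, 6/7, 8/5, 8/9.
The maximum over both is 9; one such subsequence is 3, 14, 1, 18, 6, 24, 6, 25, 9.

9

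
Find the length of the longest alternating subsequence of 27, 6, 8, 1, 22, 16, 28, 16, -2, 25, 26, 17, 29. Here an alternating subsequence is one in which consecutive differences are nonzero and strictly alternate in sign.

11

A longest alternating subsequence is 27, 6, 8, 1, 22, 16, 28, 16, 25, 17, 29 (positions 1,2,3,4,5,6,7,8,10,12,13); its 10 consecutive differences strictly alternate in sign, and length 11 is optimal.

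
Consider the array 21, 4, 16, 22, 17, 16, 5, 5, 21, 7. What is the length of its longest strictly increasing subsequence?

4

Scanning left to right, the best length ending at each element is: 21→1, 4→1, 16→2, 22→3, 17→3, 16→2, 5→2, 5→2, 21→4, 7→3.
So the longest increasing subsequence has length 4, e.g. 4, 16, 17, 21.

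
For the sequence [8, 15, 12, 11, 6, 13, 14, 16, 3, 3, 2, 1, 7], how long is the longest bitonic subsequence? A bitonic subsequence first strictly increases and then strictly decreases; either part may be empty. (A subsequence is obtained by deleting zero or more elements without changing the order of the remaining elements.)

One longest bitonic subsequence is 8, 15, 12, 11, 6, 3, 2, 1 (positions 1,2,3,4,5,10,11,12): it rises to 15 then falls. Length 8 is optimal.

8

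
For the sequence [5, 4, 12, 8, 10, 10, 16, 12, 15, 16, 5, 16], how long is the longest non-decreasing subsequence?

8

Let dp[i] be the longest non-decreasing subsequence ending at position i. Then dp = [1, 1, 2, 2, 3, 4, 5, 5, 6, 7, 2, 8].
The maximum is 8; one witness is 5, 8, 10, 10, 12, 15, 16, 16 at positions 1,4,5,6,8,9,10,12.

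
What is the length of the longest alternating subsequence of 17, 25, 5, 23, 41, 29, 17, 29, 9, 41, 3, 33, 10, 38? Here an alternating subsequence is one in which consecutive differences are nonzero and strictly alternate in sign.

A longest alternating subsequence is 17, 25, 5, 23, 17, 29, 9, 41, 3, 33, 10, 38 (positions 1,2,3,4,7,8,9,10,11,12,13,14); its 11 consecutive differences strictly alternate in sign, and length 12 is optimal.

12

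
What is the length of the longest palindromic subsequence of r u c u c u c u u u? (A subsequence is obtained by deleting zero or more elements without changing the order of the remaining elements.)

One longest palindromic subsequence is uuucuuu (positions 2,4,6,7,8,9,10); it reads the same forward and backward, and the interval DP gives dp[1][10] = 7.

7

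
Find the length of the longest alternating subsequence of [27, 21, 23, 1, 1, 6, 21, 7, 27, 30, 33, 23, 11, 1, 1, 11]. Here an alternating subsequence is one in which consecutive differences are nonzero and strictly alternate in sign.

A longest alternating subsequence is 27, 21, 23, 1, 21, 7, 27, 1, 11 (positions 1,2,3,4,7,8,9,14,16); its 8 consecutive differences strictly alternate in sign, and length 9 is optimal.

9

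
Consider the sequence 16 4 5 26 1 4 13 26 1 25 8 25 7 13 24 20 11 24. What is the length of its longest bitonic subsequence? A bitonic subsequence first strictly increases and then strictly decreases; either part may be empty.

Let inc[i] be the LIS ending at i and dec[i] the longest strictly decreasing subsequence starting at i. inc = [1, 1, 2, 3, 1, 2, 3, 4, 1, 4, 3, 4, 3, 4, 5, 5, 4, 6], dec = [4, 2, 3, 5, 1, 2, 3, 5, 1, 4, 2, 4, 1, 2, 3, 2, 1, 1].
max_i inc[i]+dec[i]−1 = 8, with one witness 4, 5, 13, 26, 25, 24, 20, 11.

8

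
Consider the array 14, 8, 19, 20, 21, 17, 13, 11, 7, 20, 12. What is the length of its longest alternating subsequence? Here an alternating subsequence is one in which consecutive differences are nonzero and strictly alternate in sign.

A longest alternating subsequence is 14, 8, 19, 17, 20, 12 (positions 1,2,3,6,10,11); its 5 consecutive differences strictly alternate in sign, and length 6 is optimal.

6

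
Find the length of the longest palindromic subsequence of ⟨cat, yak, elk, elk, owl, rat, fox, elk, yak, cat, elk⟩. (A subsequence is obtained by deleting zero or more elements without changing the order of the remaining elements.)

7

One longest palindromic subsequence is cat yak elk fox elk yak cat (positions 1,2,3,7,8,9,10); it reads the same forward and backward, and the interval DP gives dp[1][11] = 7.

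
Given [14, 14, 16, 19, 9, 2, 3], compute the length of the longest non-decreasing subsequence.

4

One longest non-decreasing subsequence is 14, 14, 16, 19 (positions 1,2,3,4), of length 4; no longer one exists.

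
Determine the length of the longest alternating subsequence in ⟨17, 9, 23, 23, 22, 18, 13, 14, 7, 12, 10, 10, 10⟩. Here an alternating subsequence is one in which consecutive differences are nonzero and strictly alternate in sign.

8

A longest alternating subsequence is 17, 9, 23, 13, 14, 7, 12, 10 (positions 1,2,3,7,8,9,10,11); its 7 consecutive differences strictly alternate in sign, and length 8 is optimal.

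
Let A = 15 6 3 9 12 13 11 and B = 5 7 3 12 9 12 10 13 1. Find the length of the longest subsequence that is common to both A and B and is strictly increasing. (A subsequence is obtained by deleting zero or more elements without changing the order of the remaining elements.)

4

A longest common strictly increasing subsequence is 3, 9, 12, 13 (length 4); it appears in order in both A and B, and no longer such subsequence exists.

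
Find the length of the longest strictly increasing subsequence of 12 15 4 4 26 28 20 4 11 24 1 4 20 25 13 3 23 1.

Scanning left to right, the best length ending at each element is: 12→1, 15→2, 4→1, 4→1, 26→3, 28→4, 20→3, 4→1, 11→2, 24→4, 1→1, 4→2, 20→3, 25→5, 13→3, 3→2, 23→4, 1→1.
So the longest increasing subsequence has length 5, e.g. 12, 15, 20, 24, 25.

5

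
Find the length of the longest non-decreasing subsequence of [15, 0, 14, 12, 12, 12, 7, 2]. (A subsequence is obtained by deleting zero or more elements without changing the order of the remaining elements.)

Scanning left to right, the best length ending at each element is: 15→1, 0→1, 14→2, 12→2, 12→3, 12→4, 7→2, 2→2.
So the longest non-decreasing subsequence has length 4, e.g. 0, 12, 12, 12.

4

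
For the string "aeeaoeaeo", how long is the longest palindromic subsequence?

5

Using dp[i][j] = 2 + dp[i+1][j−1] if the ends match, else max(dp[i+1][j], dp[i][j−1]):
dp[1][9] = 5. A witness is oeaeo at positions 5,6,7,8,9.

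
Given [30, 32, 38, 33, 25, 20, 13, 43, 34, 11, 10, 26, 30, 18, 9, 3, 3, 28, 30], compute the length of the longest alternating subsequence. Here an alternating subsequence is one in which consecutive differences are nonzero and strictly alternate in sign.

A longest alternating subsequence is 30, 38, 33, 43, 11, 26, 18, 28 (positions 1,3,4,8,10,12,14,18); its 7 consecutive differences strictly alternate in sign, and length 8 is optimal.

8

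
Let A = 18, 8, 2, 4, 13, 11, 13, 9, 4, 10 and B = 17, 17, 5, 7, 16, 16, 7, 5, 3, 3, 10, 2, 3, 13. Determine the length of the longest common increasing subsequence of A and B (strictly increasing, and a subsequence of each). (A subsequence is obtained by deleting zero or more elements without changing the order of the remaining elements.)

For each value that appears in both, track the longest common increasing run ending there.
The best achievable length is 2; one witness is 2, 13 (A-positions 3,5, B-positions 12,14).

2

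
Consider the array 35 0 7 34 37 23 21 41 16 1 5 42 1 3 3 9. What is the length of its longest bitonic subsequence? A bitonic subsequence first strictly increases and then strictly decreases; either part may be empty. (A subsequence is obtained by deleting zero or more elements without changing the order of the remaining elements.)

9

One longest bitonic subsequence is 0, 7, 34, 37, 23, 21, 16, 5, 3 (positions 2,3,4,5,6,7,9,11,15): it rises to 37 then falls. Length 9 is optimal.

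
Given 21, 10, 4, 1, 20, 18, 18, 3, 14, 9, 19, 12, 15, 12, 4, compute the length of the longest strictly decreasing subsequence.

6

Scanning left to right, the best length ending at each element is: 21→1, 10→2, 4→3, 1→4, 20→2, 18→3, 18→3, 3→4, 14→4, 9→5, 19→3, 12→5, 15→4, 12→5, 4→6.
So the longest decreasing subsequence has length 6, e.g. 21, 20, 18, 14, 9, 4.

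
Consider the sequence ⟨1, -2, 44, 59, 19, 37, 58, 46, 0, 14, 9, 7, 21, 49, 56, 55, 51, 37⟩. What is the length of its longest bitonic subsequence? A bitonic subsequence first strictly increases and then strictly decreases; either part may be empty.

9

Let inc[i] be the LIS ending at i and dec[i] the longest strictly decreasing subsequence starting at i. inc = [1, 1, 2, 3, 2, 3, 4, 4, 2, 3, 3, 3, 4, 5, 6, 6, 6, 5], dec = [2, 1, 5, 6, 4, 4, 5, 4, 1, 3, 2, 1, 1, 2, 4, 3, 2, 1].
max_i inc[i]+dec[i]−1 = 9, with one witness 1, 19, 37, 46, 49, 56, 55, 51, 37.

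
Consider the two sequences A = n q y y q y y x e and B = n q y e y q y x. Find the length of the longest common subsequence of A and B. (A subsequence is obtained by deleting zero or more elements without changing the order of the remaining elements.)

Backtracking the LCS table gives one alignment: n (A1,B1) → q (A2,B2) → y (A3,B3) → y (A4,B5) → q (A5,B6) → y (A7,B7) → x (A8,B8).
So the longest common subsequence has length 7.

7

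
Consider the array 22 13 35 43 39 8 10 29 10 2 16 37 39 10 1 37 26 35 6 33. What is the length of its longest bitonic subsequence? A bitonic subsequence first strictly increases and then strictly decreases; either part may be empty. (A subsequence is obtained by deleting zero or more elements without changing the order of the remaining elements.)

One longest bitonic subsequence is 22, 35, 43, 39, 29, 16, 10, 6 (positions 1,3,4,5,8,11,14,19): it rises to 43 then falls. Length 8 is optimal.

8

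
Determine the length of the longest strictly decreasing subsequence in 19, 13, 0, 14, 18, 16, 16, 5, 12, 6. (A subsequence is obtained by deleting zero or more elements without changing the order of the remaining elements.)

Let dp[i] be the longest decreasing subsequence ending at position i. Then dp = [1, 2, 3, 2, 2, 3, 3, 4, 4, 5].
The maximum is 5; one witness is 19, 18, 16, 12, 6 at positions 1,5,6,9,10.

5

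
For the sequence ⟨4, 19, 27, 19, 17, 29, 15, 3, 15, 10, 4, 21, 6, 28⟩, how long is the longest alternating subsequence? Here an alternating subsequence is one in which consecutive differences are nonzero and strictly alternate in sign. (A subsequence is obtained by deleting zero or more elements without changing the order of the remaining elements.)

10

A longest alternating subsequence is 4, 27, 19, 29, 3, 15, 10, 21, 6, 28 (positions 1,3,4,6,8,9,10,12,13,14); its 9 consecutive differences strictly alternate in sign, and length 10 is optimal.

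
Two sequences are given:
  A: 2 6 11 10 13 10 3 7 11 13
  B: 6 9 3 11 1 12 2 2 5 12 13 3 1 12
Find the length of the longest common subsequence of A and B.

4

Backtracking the LCS table gives one alignment: 6 (A2,B1) → 11 (A3,B4) → 13 (A5,B11) → 3 (A7,B12).
So the longest common subsequence has length 4.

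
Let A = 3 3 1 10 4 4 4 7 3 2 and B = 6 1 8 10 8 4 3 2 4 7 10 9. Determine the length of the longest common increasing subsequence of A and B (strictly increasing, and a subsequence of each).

3

A longest common strictly increasing subsequence is 1, 4, 7 (length 3); it appears in order in both A and B, and no longer such subsequence exists.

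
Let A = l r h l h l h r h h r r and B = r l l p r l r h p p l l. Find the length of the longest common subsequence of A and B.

5

Backtracking the LCS table gives one alignment: l (A1,B6) → r (A2,B7) → h (A3,B8) → l (A4,B11) → l (A6,B12).
So the longest common subsequence has length 5.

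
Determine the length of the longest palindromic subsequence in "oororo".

One longest palindromic subsequence is ororo (positions 1,3,4,5,6); it reads the same forward and backward, and the interval DP gives dp[1][6] = 5.

5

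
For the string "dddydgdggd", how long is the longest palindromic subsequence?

7

One longest palindromic subsequence is dddyddd (positions 1,2,3,4,5,7,10); it reads the same forward and backward, and the interval DP gives dp[1][10] = 7.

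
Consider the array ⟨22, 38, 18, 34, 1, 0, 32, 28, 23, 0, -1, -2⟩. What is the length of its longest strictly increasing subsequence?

2

One longest increasing subsequence is 22, 38 (positions 1,2), of length 2; no longer one exists.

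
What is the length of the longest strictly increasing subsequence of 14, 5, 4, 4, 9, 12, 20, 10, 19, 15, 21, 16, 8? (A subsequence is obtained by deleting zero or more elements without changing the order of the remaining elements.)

5

Let dp[i] be the longest increasing subsequence ending at position i. Then dp = [1, 1, 1, 1, 2, 3, 4, 3, 4, 4, 5, 5, 2].
The maximum is 5; one witness is 5, 9, 12, 20, 21 at positions 2,5,6,7,11.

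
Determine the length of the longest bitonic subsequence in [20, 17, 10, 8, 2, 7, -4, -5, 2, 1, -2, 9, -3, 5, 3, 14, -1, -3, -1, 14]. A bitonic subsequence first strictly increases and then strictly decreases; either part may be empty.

One longest bitonic subsequence is 20, 17, 10, 8, 7, 5, 3, -1, -3 (positions 1,2,3,4,6,14,15,17,18): it rises to 20 then falls. Length 9 is optimal.

9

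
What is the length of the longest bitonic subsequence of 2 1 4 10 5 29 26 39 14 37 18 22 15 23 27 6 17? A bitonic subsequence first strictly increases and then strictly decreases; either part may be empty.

9

Let inc[i] be the LIS ending at i and dec[i] the longest strictly decreasing subsequence starting at i. inc = [1, 1, 2, 3, 3, 4, 4, 5, 4, 5, 5, 6, 5, 7, 8, 4, 6], dec = [2, 1, 1, 2, 1, 5, 4, 5, 2, 4, 3, 3, 2, 2, 2, 1, 1].
max_i inc[i]+dec[i]−1 = 9, with one witness 2, 4, 10, 29, 39, 37, 22, 15, 6.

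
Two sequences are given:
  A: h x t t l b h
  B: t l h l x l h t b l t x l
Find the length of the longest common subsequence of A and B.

5

Backtracking the LCS table gives one alignment: h (A1,B3) → x (A2,B5) → t (A3,B8) → t (A4,B11) → l (A5,B13).
So the longest common subsequence has length 5.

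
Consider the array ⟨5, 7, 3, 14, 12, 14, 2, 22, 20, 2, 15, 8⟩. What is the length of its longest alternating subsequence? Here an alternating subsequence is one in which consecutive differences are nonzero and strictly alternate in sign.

11

Track the best alternating length ending on an up-step vs a down-step at each position: up/down = 1/1, 2/1, 1/3, 4/1, 4/5, 6/1, 1/7, 8/1, 8/9, 1/9, 10/9, 10/11.
The maximum over both is 11; one such subsequence is 5, 7, 3, 14, 12, 14, 2, 22, 2, 15, 8.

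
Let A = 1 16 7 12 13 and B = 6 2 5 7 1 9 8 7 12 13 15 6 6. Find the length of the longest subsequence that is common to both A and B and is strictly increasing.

4

A longest common strictly increasing subsequence is 1, 7, 12, 13 (length 4); it appears in order in both A and B, and no longer such subsequence exists.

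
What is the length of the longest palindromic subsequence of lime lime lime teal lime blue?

4

One longest palindromic subsequence is lime lime lime lime (positions 1,2,3,5); it reads the same forward and backward, and the interval DP gives dp[1][6] = 4.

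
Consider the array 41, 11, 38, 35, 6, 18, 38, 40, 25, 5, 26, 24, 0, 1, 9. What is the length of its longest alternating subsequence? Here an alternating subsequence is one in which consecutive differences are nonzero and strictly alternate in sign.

Track the best alternating length ending on an up-step vs a down-step at each position: up/down = 1/1, 1/2, 3/2, 3/4, 1/4, 5/4, 5/2, 5/2, 5/6, 1/6, 7/6, 7/8, 1/8, 9/8, 9/8.
The maximum over both is 9; one such subsequence is 41, 11, 38, 35, 38, 25, 26, 0, 1.

9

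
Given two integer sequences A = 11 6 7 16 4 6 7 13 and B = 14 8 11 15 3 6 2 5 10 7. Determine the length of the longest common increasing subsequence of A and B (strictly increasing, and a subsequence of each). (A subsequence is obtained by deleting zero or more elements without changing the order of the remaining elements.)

2

For each value that appears in both, track the longest common increasing run ending there.
The best achievable length is 2; one witness is 6, 7 (A-positions 2,3, B-positions 6,10).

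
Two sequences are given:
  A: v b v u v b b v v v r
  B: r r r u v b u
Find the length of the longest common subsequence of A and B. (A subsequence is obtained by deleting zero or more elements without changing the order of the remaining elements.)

A longest common subsequence is vbu (length 3); the LCS DP confirms no longer common subsequence exists.

3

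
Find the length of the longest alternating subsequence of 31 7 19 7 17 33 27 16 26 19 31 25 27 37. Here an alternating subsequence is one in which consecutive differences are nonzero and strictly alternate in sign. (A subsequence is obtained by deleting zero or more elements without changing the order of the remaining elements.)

A longest alternating subsequence is 31, 7, 19, 7, 17, 16, 26, 19, 31, 25, 27 (positions 1,2,3,4,5,8,9,10,11,12,13); its 10 consecutive differences strictly alternate in sign, and length 11 is optimal.

11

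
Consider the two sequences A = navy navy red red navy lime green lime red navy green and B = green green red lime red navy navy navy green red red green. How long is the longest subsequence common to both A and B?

A longest common subsequence is navy, navy, navy, green, red, green (length 6); the LCS DP confirms no longer common subsequence exists.

6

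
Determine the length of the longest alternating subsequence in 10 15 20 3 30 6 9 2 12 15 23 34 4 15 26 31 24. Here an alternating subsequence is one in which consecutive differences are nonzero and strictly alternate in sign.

11

Track the best alternating length ending on an up-step vs a down-step at each position: up/down = 1/1, 2/1, 2/1, 1/3, 4/1, 4/5, 6/5, 1/7, 8/5, 8/5, 8/5, 8/1, 8/9, 10/9, 10/9, 10/9, 10/11.
The maximum over both is 11; one such subsequence is 10, 15, 3, 30, 6, 9, 2, 12, 4, 26, 24.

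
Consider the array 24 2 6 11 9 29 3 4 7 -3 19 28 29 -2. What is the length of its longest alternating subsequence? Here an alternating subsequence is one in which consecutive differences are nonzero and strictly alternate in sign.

10

A longest alternating subsequence is 24, 2, 11, 9, 29, 3, 4, -3, 19, -2 (positions 1,2,4,5,6,7,8,10,11,14); its 9 consecutive differences strictly alternate in sign, and length 10 is optimal.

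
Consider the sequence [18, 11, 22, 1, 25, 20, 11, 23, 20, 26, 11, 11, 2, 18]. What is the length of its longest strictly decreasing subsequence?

Let dp[i] be the longest decreasing subsequence ending at position i. Then dp = [1, 2, 1, 3, 1, 2, 3, 2, 3, 1, 4, 4, 5, 4].
The maximum is 5; one witness is 25, 23, 20, 11, 2 at positions 5,8,9,11,13.

5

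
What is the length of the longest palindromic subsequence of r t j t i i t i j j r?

One longest palindromic subsequence is rjtiitjr (positions 1,3,4,5,6,7,10,11); it reads the same forward and backward, and the interval DP gives dp[1][11] = 8.

8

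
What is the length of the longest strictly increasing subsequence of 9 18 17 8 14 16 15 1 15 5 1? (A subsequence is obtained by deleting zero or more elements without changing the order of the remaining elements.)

Scanning left to right, the best length ending at each element is: 9→1, 18→2, 17→2, 8→1, 14→2, 16→3, 15→3, 1→1, 15→3, 5→2, 1→1.
So the longest increasing subsequence has length 3, e.g. 9, 14, 16.

3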